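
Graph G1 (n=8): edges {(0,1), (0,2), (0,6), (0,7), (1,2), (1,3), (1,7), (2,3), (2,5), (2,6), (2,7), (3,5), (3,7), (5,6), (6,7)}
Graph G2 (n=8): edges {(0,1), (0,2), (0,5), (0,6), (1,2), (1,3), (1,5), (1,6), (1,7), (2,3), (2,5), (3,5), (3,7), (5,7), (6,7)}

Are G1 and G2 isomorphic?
Yes, isomorphic

The graphs are isomorphic.
One valid mapping φ: V(G1) → V(G2): 0→2, 1→3, 2→1, 3→7, 4→4, 5→6, 6→0, 7→5

Verify φ preserves adjacency — for each edge of G1, its image is an edge of G2:
  (0,1) → (φ(0),φ(1)) = (2,3) ∈ E(G2) ✓
  (0,2) → (φ(0),φ(2)) = (1,2) ∈ E(G2) ✓
  (0,6) → (φ(0),φ(6)) = (0,2) ∈ E(G2) ✓
  (0,7) → (φ(0),φ(7)) = (2,5) ∈ E(G2) ✓
  (1,2) → (φ(1),φ(2)) = (1,3) ∈ E(G2) ✓
  (1,3) → (φ(1),φ(3)) = (3,7) ∈ E(G2) ✓
  (1,7) → (φ(1),φ(7)) = (3,5) ∈ E(G2) ✓
  (2,3) → (φ(2),φ(3)) = (1,7) ∈ E(G2) ✓
  (2,5) → (φ(2),φ(5)) = (1,6) ∈ E(G2) ✓
  (2,6) → (φ(2),φ(6)) = (0,1) ∈ E(G2) ✓
  (2,7) → (φ(2),φ(7)) = (1,5) ∈ E(G2) ✓
  (3,5) → (φ(3),φ(5)) = (6,7) ∈ E(G2) ✓
  (3,7) → (φ(3),φ(7)) = (5,7) ∈ E(G2) ✓
  (5,6) → (φ(5),φ(6)) = (0,6) ∈ E(G2) ✓
  (6,7) → (φ(6),φ(7)) = (0,5) ∈ E(G2) ✓
All 15 edges of G1 map to edges of G2, and |E(G1)| = |E(G2)| = 15, so φ is a bijection on edges as well as vertices. Hence G1 ≅ G2.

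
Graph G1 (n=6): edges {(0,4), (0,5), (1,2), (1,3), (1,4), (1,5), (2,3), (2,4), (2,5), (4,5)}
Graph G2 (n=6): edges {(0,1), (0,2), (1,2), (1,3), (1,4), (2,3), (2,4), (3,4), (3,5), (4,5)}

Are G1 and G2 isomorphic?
Yes, isomorphic

The graphs are isomorphic.
One valid mapping φ: V(G1) → V(G2): 0→5, 1→1, 2→2, 3→0, 4→3, 5→4

Verify φ preserves adjacency — for each edge of G1, its image is an edge of G2:
  (0,4) → (φ(0),φ(4)) = (3,5) ∈ E(G2) ✓
  (0,5) → (φ(0),φ(5)) = (4,5) ∈ E(G2) ✓
  (1,2) → (φ(1),φ(2)) = (1,2) ∈ E(G2) ✓
  (1,3) → (φ(1),φ(3)) = (0,1) ∈ E(G2) ✓
  (1,4) → (φ(1),φ(4)) = (1,3) ∈ E(G2) ✓
  (1,5) → (φ(1),φ(5)) = (1,4) ∈ E(G2) ✓
  (2,3) → (φ(2),φ(3)) = (0,2) ∈ E(G2) ✓
  (2,4) → (φ(2),φ(4)) = (2,3) ∈ E(G2) ✓
  (2,5) → (φ(2),φ(5)) = (2,4) ∈ E(G2) ✓
  (4,5) → (φ(4),φ(5)) = (3,4) ∈ E(G2) ✓
All 10 edges of G1 map to edges of G2, and |E(G1)| = |E(G2)| = 10, so φ is a bijection on edges as well as vertices. Hence G1 ≅ G2.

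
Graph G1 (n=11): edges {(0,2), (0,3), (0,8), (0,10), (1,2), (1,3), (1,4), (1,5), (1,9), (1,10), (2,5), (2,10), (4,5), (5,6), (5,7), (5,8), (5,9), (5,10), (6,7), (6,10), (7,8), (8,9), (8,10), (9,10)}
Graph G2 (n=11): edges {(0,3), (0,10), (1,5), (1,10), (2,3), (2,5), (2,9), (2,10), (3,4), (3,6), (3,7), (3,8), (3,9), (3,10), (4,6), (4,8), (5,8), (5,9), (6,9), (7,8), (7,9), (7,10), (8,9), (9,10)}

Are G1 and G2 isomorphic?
Yes, isomorphic

The graphs are isomorphic.
One valid mapping φ: V(G1) → V(G2): 0→5, 1→10, 2→2, 3→1, 4→0, 5→3, 6→6, 7→4, 8→8, 9→7, 10→9

Verify φ preserves adjacency — for each edge of G1, its image is an edge of G2:
  (0,2) → (φ(0),φ(2)) = (2,5) ∈ E(G2) ✓
  (0,3) → (φ(0),φ(3)) = (1,5) ∈ E(G2) ✓
  (0,8) → (φ(0),φ(8)) = (5,8) ∈ E(G2) ✓
  (0,10) → (φ(0),φ(10)) = (5,9) ∈ E(G2) ✓
  (1,2) → (φ(1),φ(2)) = (2,10) ∈ E(G2) ✓
  (1,3) → (φ(1),φ(3)) = (1,10) ∈ E(G2) ✓
  (1,4) → (φ(1),φ(4)) = (0,10) ∈ E(G2) ✓
  (1,5) → (φ(1),φ(5)) = (3,10) ∈ E(G2) ✓
  (1,9) → (φ(1),φ(9)) = (7,10) ∈ E(G2) ✓
  (1,10) → (φ(1),φ(10)) = (9,10) ∈ E(G2) ✓
  (2,5) → (φ(2),φ(5)) = (2,3) ∈ E(G2) ✓
  (2,10) → (φ(2),φ(10)) = (2,9) ∈ E(G2) ✓
  (4,5) → (φ(4),φ(5)) = (0,3) ∈ E(G2) ✓
  (5,6) → (φ(5),φ(6)) = (3,6) ∈ E(G2) ✓
  (5,7) → (φ(5),φ(7)) = (3,4) ∈ E(G2) ✓
  (5,8) → (φ(5),φ(8)) = (3,8) ∈ E(G2) ✓
  (5,9) → (φ(5),φ(9)) = (3,7) ∈ E(G2) ✓
  (5,10) → (φ(5),φ(10)) = (3,9) ∈ E(G2) ✓
  (6,7) → (φ(6),φ(7)) = (4,6) ∈ E(G2) ✓
  (6,10) → (φ(6),φ(10)) = (6,9) ∈ E(G2) ✓
  (7,8) → (φ(7),φ(8)) = (4,8) ∈ E(G2) ✓
  (8,9) → (φ(8),φ(9)) = (7,8) ∈ E(G2) ✓
  (8,10) → (φ(8),φ(10)) = (8,9) ∈ E(G2) ✓
  (9,10) → (φ(9),φ(10)) = (7,9) ∈ E(G2) ✓
All 24 edges of G1 map to edges of G2, and |E(G1)| = |E(G2)| = 24, so φ is a bijection on edges as well as vertices. Hence G1 ≅ G2.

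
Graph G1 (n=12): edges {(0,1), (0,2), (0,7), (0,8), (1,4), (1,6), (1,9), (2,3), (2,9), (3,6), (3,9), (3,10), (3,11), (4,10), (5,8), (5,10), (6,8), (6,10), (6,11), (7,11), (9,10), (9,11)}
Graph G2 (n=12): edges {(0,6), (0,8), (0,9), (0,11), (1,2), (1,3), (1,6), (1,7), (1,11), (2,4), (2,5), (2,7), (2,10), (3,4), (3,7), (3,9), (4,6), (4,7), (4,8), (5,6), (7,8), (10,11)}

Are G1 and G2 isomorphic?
Yes, isomorphic

The graphs are isomorphic.
One valid mapping φ: V(G1) → V(G2): 0→0, 1→6, 2→8, 3→7, 4→5, 5→10, 6→1, 7→9, 8→11, 9→4, 10→2, 11→3

Verify φ preserves adjacency — for each edge of G1, its image is an edge of G2:
  (0,1) → (φ(0),φ(1)) = (0,6) ∈ E(G2) ✓
  (0,2) → (φ(0),φ(2)) = (0,8) ∈ E(G2) ✓
  (0,7) → (φ(0),φ(7)) = (0,9) ∈ E(G2) ✓
  (0,8) → (φ(0),φ(8)) = (0,11) ∈ E(G2) ✓
  (1,4) → (φ(1),φ(4)) = (5,6) ∈ E(G2) ✓
  (1,6) → (φ(1),φ(6)) = (1,6) ∈ E(G2) ✓
  (1,9) → (φ(1),φ(9)) = (4,6) ∈ E(G2) ✓
  (2,3) → (φ(2),φ(3)) = (7,8) ∈ E(G2) ✓
  (2,9) → (φ(2),φ(9)) = (4,8) ∈ E(G2) ✓
  (3,6) → (φ(3),φ(6)) = (1,7) ∈ E(G2) ✓
  (3,9) → (φ(3),φ(9)) = (4,7) ∈ E(G2) ✓
  (3,10) → (φ(3),φ(10)) = (2,7) ∈ E(G2) ✓
  (3,11) → (φ(3),φ(11)) = (3,7) ∈ E(G2) ✓
  (4,10) → (φ(4),φ(10)) = (2,5) ∈ E(G2) ✓
  (5,8) → (φ(5),φ(8)) = (10,11) ∈ E(G2) ✓
  (5,10) → (φ(5),φ(10)) = (2,10) ∈ E(G2) ✓
  (6,8) → (φ(6),φ(8)) = (1,11) ∈ E(G2) ✓
  (6,10) → (φ(6),φ(10)) = (1,2) ∈ E(G2) ✓
  (6,11) → (φ(6),φ(11)) = (1,3) ∈ E(G2) ✓
  (7,11) → (φ(7),φ(11)) = (3,9) ∈ E(G2) ✓
  (9,10) → (φ(9),φ(10)) = (2,4) ∈ E(G2) ✓
  (9,11) → (φ(9),φ(11)) = (3,4) ∈ E(G2) ✓
All 22 edges of G1 map to edges of G2, and |E(G1)| = |E(G2)| = 22, so φ is a bijection on edges as well as vertices. Hence G1 ≅ G2.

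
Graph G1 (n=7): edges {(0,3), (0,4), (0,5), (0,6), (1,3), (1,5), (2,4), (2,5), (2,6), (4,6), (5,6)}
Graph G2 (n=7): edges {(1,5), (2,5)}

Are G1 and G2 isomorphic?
No, not isomorphic

The graphs are NOT isomorphic.

Connected components of G1: 1 component(s) with vertex sets [[0, 1, 2, 3, 4, 5, 6]], sizes [7].
Connected components of G2: 5 component(s) with vertex sets [[0], [3], [4], [6], [1, 2, 5]], sizes [1, 1, 1, 1, 3].
The number of connected components (and the multiset of component sizes) is an isomorphism invariant — an isomorphism maps each component of G1 bijectively onto a component of G2. Since G1 has 1 component(s) and G2 has 5, they cannot be isomorphic.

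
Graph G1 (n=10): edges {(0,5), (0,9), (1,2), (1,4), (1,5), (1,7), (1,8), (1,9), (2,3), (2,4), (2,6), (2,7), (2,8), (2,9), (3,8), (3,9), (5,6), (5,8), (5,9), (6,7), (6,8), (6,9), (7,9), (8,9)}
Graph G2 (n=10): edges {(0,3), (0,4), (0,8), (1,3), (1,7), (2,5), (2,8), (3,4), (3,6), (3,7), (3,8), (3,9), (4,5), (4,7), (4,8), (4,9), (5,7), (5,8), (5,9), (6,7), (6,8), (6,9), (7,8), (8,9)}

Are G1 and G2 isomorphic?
Yes, isomorphic

The graphs are isomorphic.
One valid mapping φ: V(G1) → V(G2): 0→2, 1→7, 2→3, 3→0, 4→1, 5→5, 6→9, 7→6, 8→4, 9→8

Verify φ preserves adjacency — for each edge of G1, its image is an edge of G2:
  (0,5) → (φ(0),φ(5)) = (2,5) ∈ E(G2) ✓
  (0,9) → (φ(0),φ(9)) = (2,8) ∈ E(G2) ✓
  (1,2) → (φ(1),φ(2)) = (3,7) ∈ E(G2) ✓
  (1,4) → (φ(1),φ(4)) = (1,7) ∈ E(G2) ✓
  (1,5) → (φ(1),φ(5)) = (5,7) ∈ E(G2) ✓
  (1,7) → (φ(1),φ(7)) = (6,7) ∈ E(G2) ✓
  (1,8) → (φ(1),φ(8)) = (4,7) ∈ E(G2) ✓
  (1,9) → (φ(1),φ(9)) = (7,8) ∈ E(G2) ✓
  (2,3) → (φ(2),φ(3)) = (0,3) ∈ E(G2) ✓
  (2,4) → (φ(2),φ(4)) = (1,3) ∈ E(G2) ✓
  (2,6) → (φ(2),φ(6)) = (3,9) ∈ E(G2) ✓
  (2,7) → (φ(2),φ(7)) = (3,6) ∈ E(G2) ✓
  (2,8) → (φ(2),φ(8)) = (3,4) ∈ E(G2) ✓
  (2,9) → (φ(2),φ(9)) = (3,8) ∈ E(G2) ✓
  (3,8) → (φ(3),φ(8)) = (0,4) ∈ E(G2) ✓
  (3,9) → (φ(3),φ(9)) = (0,8) ∈ E(G2) ✓
  (5,6) → (φ(5),φ(6)) = (5,9) ∈ E(G2) ✓
  (5,8) → (φ(5),φ(8)) = (4,5) ∈ E(G2) ✓
  (5,9) → (φ(5),φ(9)) = (5,8) ∈ E(G2) ✓
  (6,7) → (φ(6),φ(7)) = (6,9) ∈ E(G2) ✓
  (6,8) → (φ(6),φ(8)) = (4,9) ∈ E(G2) ✓
  (6,9) → (φ(6),φ(9)) = (8,9) ∈ E(G2) ✓
  (7,9) → (φ(7),φ(9)) = (6,8) ∈ E(G2) ✓
  (8,9) → (φ(8),φ(9)) = (4,8) ∈ E(G2) ✓
All 24 edges of G1 map to edges of G2, and |E(G1)| = |E(G2)| = 24, so φ is a bijection on edges as well as vertices. Hence G1 ≅ G2.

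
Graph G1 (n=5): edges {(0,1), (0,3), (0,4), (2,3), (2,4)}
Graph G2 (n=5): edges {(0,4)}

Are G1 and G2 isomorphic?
No, not isomorphic

The graphs are NOT isomorphic.

Connected components of G1: 1 component(s) with vertex sets [[0, 1, 2, 3, 4]], sizes [5].
Connected components of G2: 4 component(s) with vertex sets [[1], [2], [3], [0, 4]], sizes [1, 1, 1, 2].
The number of connected components (and the multiset of component sizes) is an isomorphism invariant — an isomorphism maps each component of G1 bijectively onto a component of G2. Since G1 has 1 component(s) and G2 has 4, they cannot be isomorphic.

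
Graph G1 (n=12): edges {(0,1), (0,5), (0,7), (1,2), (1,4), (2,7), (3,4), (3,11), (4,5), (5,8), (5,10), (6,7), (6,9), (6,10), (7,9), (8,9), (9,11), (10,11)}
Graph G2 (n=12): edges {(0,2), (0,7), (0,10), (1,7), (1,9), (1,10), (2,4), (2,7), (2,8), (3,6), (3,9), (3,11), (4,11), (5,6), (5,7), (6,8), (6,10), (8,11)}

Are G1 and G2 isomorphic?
Yes, isomorphic

The graphs are isomorphic.
One valid mapping φ: V(G1) → V(G2): 0→8, 1→11, 2→4, 3→9, 4→3, 5→6, 6→0, 7→2, 8→5, 9→7, 10→10, 11→1

Verify φ preserves adjacency — for each edge of G1, its image is an edge of G2:
  (0,1) → (φ(0),φ(1)) = (8,11) ∈ E(G2) ✓
  (0,5) → (φ(0),φ(5)) = (6,8) ∈ E(G2) ✓
  (0,7) → (φ(0),φ(7)) = (2,8) ∈ E(G2) ✓
  (1,2) → (φ(1),φ(2)) = (4,11) ∈ E(G2) ✓
  (1,4) → (φ(1),φ(4)) = (3,11) ∈ E(G2) ✓
  (2,7) → (φ(2),φ(7)) = (2,4) ∈ E(G2) ✓
  (3,4) → (φ(3),φ(4)) = (3,9) ∈ E(G2) ✓
  (3,11) → (φ(3),φ(11)) = (1,9) ∈ E(G2) ✓
  (4,5) → (φ(4),φ(5)) = (3,6) ∈ E(G2) ✓
  (5,8) → (φ(5),φ(8)) = (5,6) ∈ E(G2) ✓
  (5,10) → (φ(5),φ(10)) = (6,10) ∈ E(G2) ✓
  (6,7) → (φ(6),φ(7)) = (0,2) ∈ E(G2) ✓
  (6,9) → (φ(6),φ(9)) = (0,7) ∈ E(G2) ✓
  (6,10) → (φ(6),φ(10)) = (0,10) ∈ E(G2) ✓
  (7,9) → (φ(7),φ(9)) = (2,7) ∈ E(G2) ✓
  (8,9) → (φ(8),φ(9)) = (5,7) ∈ E(G2) ✓
  (9,11) → (φ(9),φ(11)) = (1,7) ∈ E(G2) ✓
  (10,11) → (φ(10),φ(11)) = (1,10) ∈ E(G2) ✓
All 18 edges of G1 map to edges of G2, and |E(G1)| = |E(G2)| = 18, so φ is a bijection on edges as well as vertices. Hence G1 ≅ G2.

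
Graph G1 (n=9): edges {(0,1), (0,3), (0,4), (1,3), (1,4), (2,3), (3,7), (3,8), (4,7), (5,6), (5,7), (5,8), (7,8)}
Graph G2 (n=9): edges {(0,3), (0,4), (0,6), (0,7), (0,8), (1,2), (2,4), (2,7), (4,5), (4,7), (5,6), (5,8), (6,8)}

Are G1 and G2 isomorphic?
Yes, isomorphic

The graphs are isomorphic.
One valid mapping φ: V(G1) → V(G2): 0→8, 1→6, 2→3, 3→0, 4→5, 5→2, 6→1, 7→4, 8→7

Verify φ preserves adjacency — for each edge of G1, its image is an edge of G2:
  (0,1) → (φ(0),φ(1)) = (6,8) ∈ E(G2) ✓
  (0,3) → (φ(0),φ(3)) = (0,8) ∈ E(G2) ✓
  (0,4) → (φ(0),φ(4)) = (5,8) ∈ E(G2) ✓
  (1,3) → (φ(1),φ(3)) = (0,6) ∈ E(G2) ✓
  (1,4) → (φ(1),φ(4)) = (5,6) ∈ E(G2) ✓
  (2,3) → (φ(2),φ(3)) = (0,3) ∈ E(G2) ✓
  (3,7) → (φ(3),φ(7)) = (0,4) ∈ E(G2) ✓
  (3,8) → (φ(3),φ(8)) = (0,7) ∈ E(G2) ✓
  (4,7) → (φ(4),φ(7)) = (4,5) ∈ E(G2) ✓
  (5,6) → (φ(5),φ(6)) = (1,2) ∈ E(G2) ✓
  (5,7) → (φ(5),φ(7)) = (2,4) ∈ E(G2) ✓
  (5,8) → (φ(5),φ(8)) = (2,7) ∈ E(G2) ✓
  (7,8) → (φ(7),φ(8)) = (4,7) ∈ E(G2) ✓
All 13 edges of G1 map to edges of G2, and |E(G1)| = |E(G2)| = 13, so φ is a bijection on edges as well as vertices. Hence G1 ≅ G2.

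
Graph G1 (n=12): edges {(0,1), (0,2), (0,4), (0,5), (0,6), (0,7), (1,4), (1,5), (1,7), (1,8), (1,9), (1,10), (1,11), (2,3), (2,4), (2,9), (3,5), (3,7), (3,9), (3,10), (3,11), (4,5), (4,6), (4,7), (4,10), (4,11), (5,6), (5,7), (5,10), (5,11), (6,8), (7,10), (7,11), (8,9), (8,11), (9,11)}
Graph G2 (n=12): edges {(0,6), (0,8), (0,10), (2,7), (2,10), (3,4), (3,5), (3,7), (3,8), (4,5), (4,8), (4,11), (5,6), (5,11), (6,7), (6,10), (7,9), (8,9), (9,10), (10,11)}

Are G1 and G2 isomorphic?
No, not isomorphic

The graphs are NOT isomorphic.

Degrees in G1: deg(0)=6, deg(1)=8, deg(2)=4, deg(3)=6, deg(4)=8, deg(5)=8, deg(6)=4, deg(7)=7, deg(8)=4, deg(9)=5, deg(10)=5, deg(11)=7.
Sorted degree sequence of G1: [8, 8, 8, 7, 7, 6, 6, 5, 5, 4, 4, 4].
Degrees in G2: deg(0)=3, deg(1)=0, deg(2)=2, deg(3)=4, deg(4)=4, deg(5)=4, deg(6)=4, deg(7)=4, deg(8)=4, deg(9)=3, deg(10)=5, deg(11)=3.
Sorted degree sequence of G2: [5, 4, 4, 4, 4, 4, 4, 3, 3, 3, 2, 0].
The (sorted) degree sequence is an isomorphism invariant, so since G1 and G2 have different degree sequences they cannot be isomorphic.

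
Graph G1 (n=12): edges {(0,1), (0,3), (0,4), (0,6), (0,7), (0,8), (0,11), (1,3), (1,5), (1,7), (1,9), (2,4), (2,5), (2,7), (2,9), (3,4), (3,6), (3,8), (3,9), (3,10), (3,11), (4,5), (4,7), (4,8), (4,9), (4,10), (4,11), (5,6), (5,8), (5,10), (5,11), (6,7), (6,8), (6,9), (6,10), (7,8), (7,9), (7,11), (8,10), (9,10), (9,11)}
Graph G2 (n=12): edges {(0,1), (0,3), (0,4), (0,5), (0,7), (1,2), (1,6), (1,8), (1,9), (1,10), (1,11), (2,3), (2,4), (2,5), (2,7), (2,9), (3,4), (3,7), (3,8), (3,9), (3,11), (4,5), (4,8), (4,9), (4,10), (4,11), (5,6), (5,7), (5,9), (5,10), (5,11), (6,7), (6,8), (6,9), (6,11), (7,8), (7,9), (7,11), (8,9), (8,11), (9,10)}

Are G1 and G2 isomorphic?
Yes, isomorphic

The graphs are isomorphic.
One valid mapping φ: V(G1) → V(G2): 0→3, 1→0, 2→10, 3→7, 4→9, 5→1, 6→11, 7→4, 8→8, 9→5, 10→6, 11→2

Verify φ preserves adjacency — for each edge of G1, its image is an edge of G2:
  (0,1) → (φ(0),φ(1)) = (0,3) ∈ E(G2) ✓
  (0,3) → (φ(0),φ(3)) = (3,7) ∈ E(G2) ✓
  (0,4) → (φ(0),φ(4)) = (3,9) ∈ E(G2) ✓
  (0,6) → (φ(0),φ(6)) = (3,11) ∈ E(G2) ✓
  (0,7) → (φ(0),φ(7)) = (3,4) ∈ E(G2) ✓
  (0,8) → (φ(0),φ(8)) = (3,8) ∈ E(G2) ✓
  (0,11) → (φ(0),φ(11)) = (2,3) ∈ E(G2) ✓
  (1,3) → (φ(1),φ(3)) = (0,7) ∈ E(G2) ✓
  (1,5) → (φ(1),φ(5)) = (0,1) ∈ E(G2) ✓
  (1,7) → (φ(1),φ(7)) = (0,4) ∈ E(G2) ✓
  (1,9) → (φ(1),φ(9)) = (0,5) ∈ E(G2) ✓
  (2,4) → (φ(2),φ(4)) = (9,10) ∈ E(G2) ✓
  (2,5) → (φ(2),φ(5)) = (1,10) ∈ E(G2) ✓
  (2,7) → (φ(2),φ(7)) = (4,10) ∈ E(G2) ✓
  (2,9) → (φ(2),φ(9)) = (5,10) ∈ E(G2) ✓
  (3,4) → (φ(3),φ(4)) = (7,9) ∈ E(G2) ✓
  (3,6) → (φ(3),φ(6)) = (7,11) ∈ E(G2) ✓
  (3,8) → (φ(3),φ(8)) = (7,8) ∈ E(G2) ✓
  (3,9) → (φ(3),φ(9)) = (5,7) ∈ E(G2) ✓
  (3,10) → (φ(3),φ(10)) = (6,7) ∈ E(G2) ✓
  (3,11) → (φ(3),φ(11)) = (2,7) ∈ E(G2) ✓
  (4,5) → (φ(4),φ(5)) = (1,9) ∈ E(G2) ✓
  (4,7) → (φ(4),φ(7)) = (4,9) ∈ E(G2) ✓
  (4,8) → (φ(4),φ(8)) = (8,9) ∈ E(G2) ✓
  (4,9) → (φ(4),φ(9)) = (5,9) ∈ E(G2) ✓
  (4,10) → (φ(4),φ(10)) = (6,9) ∈ E(G2) ✓
  (4,11) → (φ(4),φ(11)) = (2,9) ∈ E(G2) ✓
  (5,6) → (φ(5),φ(6)) = (1,11) ∈ E(G2) ✓
  (5,8) → (φ(5),φ(8)) = (1,8) ∈ E(G2) ✓
  (5,10) → (φ(5),φ(10)) = (1,6) ∈ E(G2) ✓
  (5,11) → (φ(5),φ(11)) = (1,2) ∈ E(G2) ✓
  (6,7) → (φ(6),φ(7)) = (4,11) ∈ E(G2) ✓
  (6,8) → (φ(6),φ(8)) = (8,11) ∈ E(G2) ✓
  (6,9) → (φ(6),φ(9)) = (5,11) ∈ E(G2) ✓
  (6,10) → (φ(6),φ(10)) = (6,11) ∈ E(G2) ✓
  (7,8) → (φ(7),φ(8)) = (4,8) ∈ E(G2) ✓
  (7,9) → (φ(7),φ(9)) = (4,5) ∈ E(G2) ✓
  (7,11) → (φ(7),φ(11)) = (2,4) ∈ E(G2) ✓
  (8,10) → (φ(8),φ(10)) = (6,8) ∈ E(G2) ✓
  (9,10) → (φ(9),φ(10)) = (5,6) ∈ E(G2) ✓
  (9,11) → (φ(9),φ(11)) = (2,5) ∈ E(G2) ✓
All 41 edges of G1 map to edges of G2, and |E(G1)| = |E(G2)| = 41, so φ is a bijection on edges as well as vertices. Hence G1 ≅ G2.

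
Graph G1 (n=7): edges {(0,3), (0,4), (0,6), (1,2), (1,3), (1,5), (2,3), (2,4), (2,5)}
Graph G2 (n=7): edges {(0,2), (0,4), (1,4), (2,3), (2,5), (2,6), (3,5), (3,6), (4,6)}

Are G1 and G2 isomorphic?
Yes, isomorphic

The graphs are isomorphic.
One valid mapping φ: V(G1) → V(G2): 0→4, 1→3, 2→2, 3→6, 4→0, 5→5, 6→1

Verify φ preserves adjacency — for each edge of G1, its image is an edge of G2:
  (0,3) → (φ(0),φ(3)) = (4,6) ∈ E(G2) ✓
  (0,4) → (φ(0),φ(4)) = (0,4) ∈ E(G2) ✓
  (0,6) → (φ(0),φ(6)) = (1,4) ∈ E(G2) ✓
  (1,2) → (φ(1),φ(2)) = (2,3) ∈ E(G2) ✓
  (1,3) → (φ(1),φ(3)) = (3,6) ∈ E(G2) ✓
  (1,5) → (φ(1),φ(5)) = (3,5) ∈ E(G2) ✓
  (2,3) → (φ(2),φ(3)) = (2,6) ∈ E(G2) ✓
  (2,4) → (φ(2),φ(4)) = (0,2) ∈ E(G2) ✓
  (2,5) → (φ(2),φ(5)) = (2,5) ∈ E(G2) ✓
All 9 edges of G1 map to edges of G2, and |E(G1)| = |E(G2)| = 9, so φ is a bijection on edges as well as vertices. Hence G1 ≅ G2.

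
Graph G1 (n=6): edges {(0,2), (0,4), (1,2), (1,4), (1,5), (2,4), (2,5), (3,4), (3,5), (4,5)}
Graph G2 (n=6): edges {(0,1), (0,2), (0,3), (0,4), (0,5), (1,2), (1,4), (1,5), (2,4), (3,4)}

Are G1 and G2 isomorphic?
Yes, isomorphic

The graphs are isomorphic.
One valid mapping φ: V(G1) → V(G2): 0→5, 1→2, 2→1, 3→3, 4→0, 5→4

Verify φ preserves adjacency — for each edge of G1, its image is an edge of G2:
  (0,2) → (φ(0),φ(2)) = (1,5) ∈ E(G2) ✓
  (0,4) → (φ(0),φ(4)) = (0,5) ∈ E(G2) ✓
  (1,2) → (φ(1),φ(2)) = (1,2) ∈ E(G2) ✓
  (1,4) → (φ(1),φ(4)) = (0,2) ∈ E(G2) ✓
  (1,5) → (φ(1),φ(5)) = (2,4) ∈ E(G2) ✓
  (2,4) → (φ(2),φ(4)) = (0,1) ∈ E(G2) ✓
  (2,5) → (φ(2),φ(5)) = (1,4) ∈ E(G2) ✓
  (3,4) → (φ(3),φ(4)) = (0,3) ∈ E(G2) ✓
  (3,5) → (φ(3),φ(5)) = (3,4) ∈ E(G2) ✓
  (4,5) → (φ(4),φ(5)) = (0,4) ∈ E(G2) ✓
All 10 edges of G1 map to edges of G2, and |E(G1)| = |E(G2)| = 10, so φ is a bijection on edges as well as vertices. Hence G1 ≅ G2.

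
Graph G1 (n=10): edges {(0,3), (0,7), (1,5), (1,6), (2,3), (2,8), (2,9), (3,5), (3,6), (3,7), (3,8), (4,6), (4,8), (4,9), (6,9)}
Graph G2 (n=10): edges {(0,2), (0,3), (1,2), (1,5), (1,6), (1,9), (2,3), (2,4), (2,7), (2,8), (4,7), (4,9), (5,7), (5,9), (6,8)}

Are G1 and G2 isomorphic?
Yes, isomorphic

The graphs are isomorphic.
One valid mapping φ: V(G1) → V(G2): 0→0, 1→6, 2→4, 3→2, 4→5, 5→8, 6→1, 7→3, 8→7, 9→9

Verify φ preserves adjacency — for each edge of G1, its image is an edge of G2:
  (0,3) → (φ(0),φ(3)) = (0,2) ∈ E(G2) ✓
  (0,7) → (φ(0),φ(7)) = (0,3) ∈ E(G2) ✓
  (1,5) → (φ(1),φ(5)) = (6,8) ∈ E(G2) ✓
  (1,6) → (φ(1),φ(6)) = (1,6) ∈ E(G2) ✓
  (2,3) → (φ(2),φ(3)) = (2,4) ∈ E(G2) ✓
  (2,8) → (φ(2),φ(8)) = (4,7) ∈ E(G2) ✓
  (2,9) → (φ(2),φ(9)) = (4,9) ∈ E(G2) ✓
  (3,5) → (φ(3),φ(5)) = (2,8) ∈ E(G2) ✓
  (3,6) → (φ(3),φ(6)) = (1,2) ∈ E(G2) ✓
  (3,7) → (φ(3),φ(7)) = (2,3) ∈ E(G2) ✓
  (3,8) → (φ(3),φ(8)) = (2,7) ∈ E(G2) ✓
  (4,6) → (φ(4),φ(6)) = (1,5) ∈ E(G2) ✓
  (4,8) → (φ(4),φ(8)) = (5,7) ∈ E(G2) ✓
  (4,9) → (φ(4),φ(9)) = (5,9) ∈ E(G2) ✓
  (6,9) → (φ(6),φ(9)) = (1,9) ∈ E(G2) ✓
All 15 edges of G1 map to edges of G2, and |E(G1)| = |E(G2)| = 15, so φ is a bijection on edges as well as vertices. Hence G1 ≅ G2.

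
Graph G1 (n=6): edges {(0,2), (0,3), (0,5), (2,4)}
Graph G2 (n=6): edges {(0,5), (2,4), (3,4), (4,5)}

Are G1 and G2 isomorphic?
Yes, isomorphic

The graphs are isomorphic.
One valid mapping φ: V(G1) → V(G2): 0→4, 1→1, 2→5, 3→2, 4→0, 5→3

Verify φ preserves adjacency — for each edge of G1, its image is an edge of G2:
  (0,2) → (φ(0),φ(2)) = (4,5) ∈ E(G2) ✓
  (0,3) → (φ(0),φ(3)) = (2,4) ∈ E(G2) ✓
  (0,5) → (φ(0),φ(5)) = (3,4) ∈ E(G2) ✓
  (2,4) → (φ(2),φ(4)) = (0,5) ∈ E(G2) ✓
All 4 edges of G1 map to edges of G2, and |E(G1)| = |E(G2)| = 4, so φ is a bijection on edges as well as vertices. Hence G1 ≅ G2.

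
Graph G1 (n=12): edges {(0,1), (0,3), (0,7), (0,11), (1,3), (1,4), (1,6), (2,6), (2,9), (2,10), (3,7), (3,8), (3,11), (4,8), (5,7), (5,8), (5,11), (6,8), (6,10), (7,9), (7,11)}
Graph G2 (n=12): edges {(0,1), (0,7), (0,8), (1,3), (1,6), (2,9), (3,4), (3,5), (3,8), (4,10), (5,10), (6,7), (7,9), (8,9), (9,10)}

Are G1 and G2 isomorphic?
No, not isomorphic

The graphs are NOT isomorphic.

Connected components of G1: 1 component(s) with vertex sets [[0, 1, 2, 3, 4, 5, 6, 7, 8, 9, 10, 11]], sizes [12].
Connected components of G2: 2 component(s) with vertex sets [[11], [0, 1, 2, 3, 4, 5, 6, 7, 8, 9, 10]], sizes [1, 11].
The number of connected components (and the multiset of component sizes) is an isomorphism invariant — an isomorphism maps each component of G1 bijectively onto a component of G2. Since G1 has 1 component(s) and G2 has 2, they cannot be isomorphic.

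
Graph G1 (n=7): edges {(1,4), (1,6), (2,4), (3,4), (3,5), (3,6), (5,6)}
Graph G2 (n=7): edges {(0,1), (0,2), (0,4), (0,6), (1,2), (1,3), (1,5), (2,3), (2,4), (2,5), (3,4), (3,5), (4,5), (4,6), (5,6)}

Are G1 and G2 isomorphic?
No, not isomorphic

The graphs are NOT isomorphic.

Counting triangles (3-cliques): G1 has 1, G2 has 11.
Triangle count is an isomorphism invariant, so differing triangle counts rule out isomorphism.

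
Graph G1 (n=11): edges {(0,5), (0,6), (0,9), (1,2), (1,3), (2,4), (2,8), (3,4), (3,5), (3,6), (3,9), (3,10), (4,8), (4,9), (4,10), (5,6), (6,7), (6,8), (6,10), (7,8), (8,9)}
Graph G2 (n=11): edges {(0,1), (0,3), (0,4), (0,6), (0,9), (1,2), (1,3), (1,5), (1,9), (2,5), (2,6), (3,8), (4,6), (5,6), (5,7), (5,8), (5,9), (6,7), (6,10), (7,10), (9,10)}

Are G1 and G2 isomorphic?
Yes, isomorphic

The graphs are isomorphic.
One valid mapping φ: V(G1) → V(G2): 0→10, 1→8, 2→3, 3→5, 4→1, 5→7, 6→6, 7→4, 8→0, 9→9, 10→2

Verify φ preserves adjacency — for each edge of G1, its image is an edge of G2:
  (0,5) → (φ(0),φ(5)) = (7,10) ∈ E(G2) ✓
  (0,6) → (φ(0),φ(6)) = (6,10) ∈ E(G2) ✓
  (0,9) → (φ(0),φ(9)) = (9,10) ∈ E(G2) ✓
  (1,2) → (φ(1),φ(2)) = (3,8) ∈ E(G2) ✓
  (1,3) → (φ(1),φ(3)) = (5,8) ∈ E(G2) ✓
  (2,4) → (φ(2),φ(4)) = (1,3) ∈ E(G2) ✓
  (2,8) → (φ(2),φ(8)) = (0,3) ∈ E(G2) ✓
  (3,4) → (φ(3),φ(4)) = (1,5) ∈ E(G2) ✓
  (3,5) → (φ(3),φ(5)) = (5,7) ∈ E(G2) ✓
  (3,6) → (φ(3),φ(6)) = (5,6) ∈ E(G2) ✓
  (3,9) → (φ(3),φ(9)) = (5,9) ∈ E(G2) ✓
  (3,10) → (φ(3),φ(10)) = (2,5) ∈ E(G2) ✓
  (4,8) → (φ(4),φ(8)) = (0,1) ∈ E(G2) ✓
  (4,9) → (φ(4),φ(9)) = (1,9) ∈ E(G2) ✓
  (4,10) → (φ(4),φ(10)) = (1,2) ∈ E(G2) ✓
  (5,6) → (φ(5),φ(6)) = (6,7) ∈ E(G2) ✓
  (6,7) → (φ(6),φ(7)) = (4,6) ∈ E(G2) ✓
  (6,8) → (φ(6),φ(8)) = (0,6) ∈ E(G2) ✓
  (6,10) → (φ(6),φ(10)) = (2,6) ∈ E(G2) ✓
  (7,8) → (φ(7),φ(8)) = (0,4) ∈ E(G2) ✓
  (8,9) → (φ(8),φ(9)) = (0,9) ∈ E(G2) ✓
All 21 edges of G1 map to edges of G2, and |E(G1)| = |E(G2)| = 21, so φ is a bijection on edges as well as vertices. Hence G1 ≅ G2.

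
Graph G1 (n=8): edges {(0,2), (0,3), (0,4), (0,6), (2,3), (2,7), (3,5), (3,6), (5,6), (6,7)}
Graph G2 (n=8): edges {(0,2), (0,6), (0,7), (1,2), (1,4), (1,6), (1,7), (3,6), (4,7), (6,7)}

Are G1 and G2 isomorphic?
Yes, isomorphic

The graphs are isomorphic.
One valid mapping φ: V(G1) → V(G2): 0→6, 1→5, 2→0, 3→7, 4→3, 5→4, 6→1, 7→2

Verify φ preserves adjacency — for each edge of G1, its image is an edge of G2:
  (0,2) → (φ(0),φ(2)) = (0,6) ∈ E(G2) ✓
  (0,3) → (φ(0),φ(3)) = (6,7) ∈ E(G2) ✓
  (0,4) → (φ(0),φ(4)) = (3,6) ∈ E(G2) ✓
  (0,6) → (φ(0),φ(6)) = (1,6) ∈ E(G2) ✓
  (2,3) → (φ(2),φ(3)) = (0,7) ∈ E(G2) ✓
  (2,7) → (φ(2),φ(7)) = (0,2) ∈ E(G2) ✓
  (3,5) → (φ(3),φ(5)) = (4,7) ∈ E(G2) ✓
  (3,6) → (φ(3),φ(6)) = (1,7) ∈ E(G2) ✓
  (5,6) → (φ(5),φ(6)) = (1,4) ∈ E(G2) ✓
  (6,7) → (φ(6),φ(7)) = (1,2) ∈ E(G2) ✓
All 10 edges of G1 map to edges of G2, and |E(G1)| = |E(G2)| = 10, so φ is a bijection on edges as well as vertices. Hence G1 ≅ G2.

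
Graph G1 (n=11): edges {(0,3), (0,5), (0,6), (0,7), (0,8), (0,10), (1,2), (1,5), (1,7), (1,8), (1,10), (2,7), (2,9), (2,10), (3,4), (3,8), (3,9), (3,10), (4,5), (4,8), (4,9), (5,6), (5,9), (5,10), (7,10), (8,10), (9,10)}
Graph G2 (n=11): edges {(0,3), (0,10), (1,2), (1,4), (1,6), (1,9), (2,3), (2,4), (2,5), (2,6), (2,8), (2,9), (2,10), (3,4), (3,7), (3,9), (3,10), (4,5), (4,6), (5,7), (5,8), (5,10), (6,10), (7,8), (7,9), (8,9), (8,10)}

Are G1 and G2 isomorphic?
Yes, isomorphic

The graphs are isomorphic.
One valid mapping φ: V(G1) → V(G2): 0→10, 1→4, 2→1, 3→8, 4→7, 5→3, 6→0, 7→6, 8→5, 9→9, 10→2

Verify φ preserves adjacency — for each edge of G1, its image is an edge of G2:
  (0,3) → (φ(0),φ(3)) = (8,10) ∈ E(G2) ✓
  (0,5) → (φ(0),φ(5)) = (3,10) ∈ E(G2) ✓
  (0,6) → (φ(0),φ(6)) = (0,10) ∈ E(G2) ✓
  (0,7) → (φ(0),φ(7)) = (6,10) ∈ E(G2) ✓
  (0,8) → (φ(0),φ(8)) = (5,10) ∈ E(G2) ✓
  (0,10) → (φ(0),φ(10)) = (2,10) ∈ E(G2) ✓
  (1,2) → (φ(1),φ(2)) = (1,4) ∈ E(G2) ✓
  (1,5) → (φ(1),φ(5)) = (3,4) ∈ E(G2) ✓
  (1,7) → (φ(1),φ(7)) = (4,6) ∈ E(G2) ✓
  (1,8) → (φ(1),φ(8)) = (4,5) ∈ E(G2) ✓
  (1,10) → (φ(1),φ(10)) = (2,4) ∈ E(G2) ✓
  (2,7) → (φ(2),φ(7)) = (1,6) ∈ E(G2) ✓
  (2,9) → (φ(2),φ(9)) = (1,9) ∈ E(G2) ✓
  (2,10) → (φ(2),φ(10)) = (1,2) ∈ E(G2) ✓
  (3,4) → (φ(3),φ(4)) = (7,8) ∈ E(G2) ✓
  (3,8) → (φ(3),φ(8)) = (5,8) ∈ E(G2) ✓
  (3,9) → (φ(3),φ(9)) = (8,9) ∈ E(G2) ✓
  (3,10) → (φ(3),φ(10)) = (2,8) ∈ E(G2) ✓
  (4,5) → (φ(4),φ(5)) = (3,7) ∈ E(G2) ✓
  (4,8) → (φ(4),φ(8)) = (5,7) ∈ E(G2) ✓
  (4,9) → (φ(4),φ(9)) = (7,9) ∈ E(G2) ✓
  (5,6) → (φ(5),φ(6)) = (0,3) ∈ E(G2) ✓
  (5,9) → (φ(5),φ(9)) = (3,9) ∈ E(G2) ✓
  (5,10) → (φ(5),φ(10)) = (2,3) ∈ E(G2) ✓
  (7,10) → (φ(7),φ(10)) = (2,6) ∈ E(G2) ✓
  (8,10) → (φ(8),φ(10)) = (2,5) ∈ E(G2) ✓
  (9,10) → (φ(9),φ(10)) = (2,9) ∈ E(G2) ✓
All 27 edges of G1 map to edges of G2, and |E(G1)| = |E(G2)| = 27, so φ is a bijection on edges as well as vertices. Hence G1 ≅ G2.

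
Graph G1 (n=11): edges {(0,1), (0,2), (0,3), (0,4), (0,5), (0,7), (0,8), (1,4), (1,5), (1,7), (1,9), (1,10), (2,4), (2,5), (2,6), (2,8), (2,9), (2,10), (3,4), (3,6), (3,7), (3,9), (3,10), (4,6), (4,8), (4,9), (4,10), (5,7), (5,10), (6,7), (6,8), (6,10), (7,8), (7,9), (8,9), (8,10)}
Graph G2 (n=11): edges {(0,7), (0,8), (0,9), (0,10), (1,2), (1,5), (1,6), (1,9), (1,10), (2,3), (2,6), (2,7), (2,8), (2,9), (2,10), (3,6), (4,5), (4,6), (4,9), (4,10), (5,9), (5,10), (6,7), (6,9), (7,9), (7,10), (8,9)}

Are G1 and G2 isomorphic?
No, not isomorphic

The graphs are NOT isomorphic.

Degrees in G1: deg(0)=7, deg(1)=6, deg(2)=7, deg(3)=6, deg(4)=8, deg(5)=5, deg(6)=6, deg(7)=7, deg(8)=7, deg(9)=6, deg(10)=7.
Sorted degree sequence of G1: [8, 7, 7, 7, 7, 7, 6, 6, 6, 6, 5].
Degrees in G2: deg(0)=4, deg(1)=5, deg(2)=7, deg(3)=2, deg(4)=4, deg(5)=4, deg(6)=6, deg(7)=5, deg(8)=3, deg(9)=8, deg(10)=6.
Sorted degree sequence of G2: [8, 7, 6, 6, 5, 5, 4, 4, 4, 3, 2].
The (sorted) degree sequence is an isomorphism invariant, so since G1 and G2 have different degree sequences they cannot be isomorphic.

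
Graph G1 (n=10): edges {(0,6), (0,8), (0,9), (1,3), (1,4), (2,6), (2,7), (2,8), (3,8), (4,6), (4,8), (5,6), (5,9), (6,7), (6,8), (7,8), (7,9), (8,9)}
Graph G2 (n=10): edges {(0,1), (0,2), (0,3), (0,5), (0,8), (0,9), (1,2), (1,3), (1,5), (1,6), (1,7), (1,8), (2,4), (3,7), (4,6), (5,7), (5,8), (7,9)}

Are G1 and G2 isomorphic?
Yes, isomorphic

The graphs are isomorphic.
One valid mapping φ: V(G1) → V(G2): 0→3, 1→4, 2→8, 3→6, 4→2, 5→9, 6→0, 7→5, 8→1, 9→7

Verify φ preserves adjacency — for each edge of G1, its image is an edge of G2:
  (0,6) → (φ(0),φ(6)) = (0,3) ∈ E(G2) ✓
  (0,8) → (φ(0),φ(8)) = (1,3) ∈ E(G2) ✓
  (0,9) → (φ(0),φ(9)) = (3,7) ∈ E(G2) ✓
  (1,3) → (φ(1),φ(3)) = (4,6) ∈ E(G2) ✓
  (1,4) → (φ(1),φ(4)) = (2,4) ∈ E(G2) ✓
  (2,6) → (φ(2),φ(6)) = (0,8) ∈ E(G2) ✓
  (2,7) → (φ(2),φ(7)) = (5,8) ∈ E(G2) ✓
  (2,8) → (φ(2),φ(8)) = (1,8) ∈ E(G2) ✓
  (3,8) → (φ(3),φ(8)) = (1,6) ∈ E(G2) ✓
  (4,6) → (φ(4),φ(6)) = (0,2) ∈ E(G2) ✓
  (4,8) → (φ(4),φ(8)) = (1,2) ∈ E(G2) ✓
  (5,6) → (φ(5),φ(6)) = (0,9) ∈ E(G2) ✓
  (5,9) → (φ(5),φ(9)) = (7,9) ∈ E(G2) ✓
  (6,7) → (φ(6),φ(7)) = (0,5) ∈ E(G2) ✓
  (6,8) → (φ(6),φ(8)) = (0,1) ∈ E(G2) ✓
  (7,8) → (φ(7),φ(8)) = (1,5) ∈ E(G2) ✓
  (7,9) → (φ(7),φ(9)) = (5,7) ∈ E(G2) ✓
  (8,9) → (φ(8),φ(9)) = (1,7) ∈ E(G2) ✓
All 18 edges of G1 map to edges of G2, and |E(G1)| = |E(G2)| = 18, so φ is a bijection on edges as well as vertices. Hence G1 ≅ G2.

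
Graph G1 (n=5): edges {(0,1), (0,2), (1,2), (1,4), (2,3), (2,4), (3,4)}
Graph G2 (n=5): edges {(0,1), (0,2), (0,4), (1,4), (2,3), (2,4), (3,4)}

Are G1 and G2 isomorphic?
Yes, isomorphic

The graphs are isomorphic.
One valid mapping φ: V(G1) → V(G2): 0→3, 1→2, 2→4, 3→1, 4→0

Verify φ preserves adjacency — for each edge of G1, its image is an edge of G2:
  (0,1) → (φ(0),φ(1)) = (2,3) ∈ E(G2) ✓
  (0,2) → (φ(0),φ(2)) = (3,4) ∈ E(G2) ✓
  (1,2) → (φ(1),φ(2)) = (2,4) ∈ E(G2) ✓
  (1,4) → (φ(1),φ(4)) = (0,2) ∈ E(G2) ✓
  (2,3) → (φ(2),φ(3)) = (1,4) ∈ E(G2) ✓
  (2,4) → (φ(2),φ(4)) = (0,4) ∈ E(G2) ✓
  (3,4) → (φ(3),φ(4)) = (0,1) ∈ E(G2) ✓
All 7 edges of G1 map to edges of G2, and |E(G1)| = |E(G2)| = 7, so φ is a bijection on edges as well as vertices. Hence G1 ≅ G2.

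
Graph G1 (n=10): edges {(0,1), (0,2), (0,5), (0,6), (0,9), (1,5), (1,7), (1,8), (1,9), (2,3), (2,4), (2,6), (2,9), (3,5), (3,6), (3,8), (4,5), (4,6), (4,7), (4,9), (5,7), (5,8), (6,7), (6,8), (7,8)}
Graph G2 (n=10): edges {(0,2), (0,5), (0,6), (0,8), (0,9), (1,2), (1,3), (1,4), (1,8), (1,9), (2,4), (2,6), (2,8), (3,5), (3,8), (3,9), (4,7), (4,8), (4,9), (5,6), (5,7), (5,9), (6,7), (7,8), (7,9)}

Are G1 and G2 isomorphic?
Yes, isomorphic

The graphs are isomorphic.
One valid mapping φ: V(G1) → V(G2): 0→0, 1→2, 2→5, 3→3, 4→7, 5→8, 6→9, 7→4, 8→1, 9→6

Verify φ preserves adjacency — for each edge of G1, its image is an edge of G2:
  (0,1) → (φ(0),φ(1)) = (0,2) ∈ E(G2) ✓
  (0,2) → (φ(0),φ(2)) = (0,5) ∈ E(G2) ✓
  (0,5) → (φ(0),φ(5)) = (0,8) ∈ E(G2) ✓
  (0,6) → (φ(0),φ(6)) = (0,9) ∈ E(G2) ✓
  (0,9) → (φ(0),φ(9)) = (0,6) ∈ E(G2) ✓
  (1,5) → (φ(1),φ(5)) = (2,8) ∈ E(G2) ✓
  (1,7) → (φ(1),φ(7)) = (2,4) ∈ E(G2) ✓
  (1,8) → (φ(1),φ(8)) = (1,2) ∈ E(G2) ✓
  (1,9) → (φ(1),φ(9)) = (2,6) ∈ E(G2) ✓
  (2,3) → (φ(2),φ(3)) = (3,5) ∈ E(G2) ✓
  (2,4) → (φ(2),φ(4)) = (5,7) ∈ E(G2) ✓
  (2,6) → (φ(2),φ(6)) = (5,9) ∈ E(G2) ✓
  (2,9) → (φ(2),φ(9)) = (5,6) ∈ E(G2) ✓
  (3,5) → (φ(3),φ(5)) = (3,8) ∈ E(G2) ✓
  (3,6) → (φ(3),φ(6)) = (3,9) ∈ E(G2) ✓
  (3,8) → (φ(3),φ(8)) = (1,3) ∈ E(G2) ✓
  (4,5) → (φ(4),φ(5)) = (7,8) ∈ E(G2) ✓
  (4,6) → (φ(4),φ(6)) = (7,9) ∈ E(G2) ✓
  (4,7) → (φ(4),φ(7)) = (4,7) ∈ E(G2) ✓
  (4,9) → (φ(4),φ(9)) = (6,7) ∈ E(G2) ✓
  (5,7) → (φ(5),φ(7)) = (4,8) ∈ E(G2) ✓
  (5,8) → (φ(5),φ(8)) = (1,8) ∈ E(G2) ✓
  (6,7) → (φ(6),φ(7)) = (4,9) ∈ E(G2) ✓
  (6,8) → (φ(6),φ(8)) = (1,9) ∈ E(G2) ✓
  (7,8) → (φ(7),φ(8)) = (1,4) ∈ E(G2) ✓
All 25 edges of G1 map to edges of G2, and |E(G1)| = |E(G2)| = 25, so φ is a bijection on edges as well as vertices. Hence G1 ≅ G2.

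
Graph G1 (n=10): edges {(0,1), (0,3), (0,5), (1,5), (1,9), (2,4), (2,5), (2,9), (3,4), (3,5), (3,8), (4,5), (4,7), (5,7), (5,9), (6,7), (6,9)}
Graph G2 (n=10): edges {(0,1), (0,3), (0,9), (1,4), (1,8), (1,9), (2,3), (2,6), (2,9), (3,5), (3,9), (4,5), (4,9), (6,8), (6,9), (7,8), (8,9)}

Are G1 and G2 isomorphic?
Yes, isomorphic

The graphs are isomorphic.
One valid mapping φ: V(G1) → V(G2): 0→6, 1→2, 2→0, 3→8, 4→1, 5→9, 6→5, 7→4, 8→7, 9→3

Verify φ preserves adjacency — for each edge of G1, its image is an edge of G2:
  (0,1) → (φ(0),φ(1)) = (2,6) ∈ E(G2) ✓
  (0,3) → (φ(0),φ(3)) = (6,8) ∈ E(G2) ✓
  (0,5) → (φ(0),φ(5)) = (6,9) ∈ E(G2) ✓
  (1,5) → (φ(1),φ(5)) = (2,9) ∈ E(G2) ✓
  (1,9) → (φ(1),φ(9)) = (2,3) ∈ E(G2) ✓
  (2,4) → (φ(2),φ(4)) = (0,1) ∈ E(G2) ✓
  (2,5) → (φ(2),φ(5)) = (0,9) ∈ E(G2) ✓
  (2,9) → (φ(2),φ(9)) = (0,3) ∈ E(G2) ✓
  (3,4) → (φ(3),φ(4)) = (1,8) ∈ E(G2) ✓
  (3,5) → (φ(3),φ(5)) = (8,9) ∈ E(G2) ✓
  (3,8) → (φ(3),φ(8)) = (7,8) ∈ E(G2) ✓
  (4,5) → (φ(4),φ(5)) = (1,9) ∈ E(G2) ✓
  (4,7) → (φ(4),φ(7)) = (1,4) ∈ E(G2) ✓
  (5,7) → (φ(5),φ(7)) = (4,9) ∈ E(G2) ✓
  (5,9) → (φ(5),φ(9)) = (3,9) ∈ E(G2) ✓
  (6,7) → (φ(6),φ(7)) = (4,5) ∈ E(G2) ✓
  (6,9) → (φ(6),φ(9)) = (3,5) ∈ E(G2) ✓
All 17 edges of G1 map to edges of G2, and |E(G1)| = |E(G2)| = 17, so φ is a bijection on edges as well as vertices. Hence G1 ≅ G2.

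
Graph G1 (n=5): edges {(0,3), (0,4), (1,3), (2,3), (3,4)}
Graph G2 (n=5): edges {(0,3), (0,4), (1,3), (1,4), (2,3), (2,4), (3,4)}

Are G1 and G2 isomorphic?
No, not isomorphic

The graphs are NOT isomorphic.

Counting edges: G1 has 5 edge(s); G2 has 7 edge(s).
Edge count is an isomorphism invariant (a bijection on vertices induces a bijection on edges), so differing edge counts rule out isomorphism.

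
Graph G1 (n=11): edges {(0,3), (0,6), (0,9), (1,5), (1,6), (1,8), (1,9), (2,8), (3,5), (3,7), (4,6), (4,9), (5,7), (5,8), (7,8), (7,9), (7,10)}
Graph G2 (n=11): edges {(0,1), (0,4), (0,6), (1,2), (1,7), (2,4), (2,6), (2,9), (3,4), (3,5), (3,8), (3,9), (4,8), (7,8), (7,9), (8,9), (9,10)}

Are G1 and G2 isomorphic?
Yes, isomorphic

The graphs are isomorphic.
One valid mapping φ: V(G1) → V(G2): 0→1, 1→4, 2→5, 3→7, 4→6, 5→8, 6→0, 7→9, 8→3, 9→2, 10→10

Verify φ preserves adjacency — for each edge of G1, its image is an edge of G2:
  (0,3) → (φ(0),φ(3)) = (1,7) ∈ E(G2) ✓
  (0,6) → (φ(0),φ(6)) = (0,1) ∈ E(G2) ✓
  (0,9) → (φ(0),φ(9)) = (1,2) ∈ E(G2) ✓
  (1,5) → (φ(1),φ(5)) = (4,8) ∈ E(G2) ✓
  (1,6) → (φ(1),φ(6)) = (0,4) ∈ E(G2) ✓
  (1,8) → (φ(1),φ(8)) = (3,4) ∈ E(G2) ✓
  (1,9) → (φ(1),φ(9)) = (2,4) ∈ E(G2) ✓
  (2,8) → (φ(2),φ(8)) = (3,5) ∈ E(G2) ✓
  (3,5) → (φ(3),φ(5)) = (7,8) ∈ E(G2) ✓
  (3,7) → (φ(3),φ(7)) = (7,9) ∈ E(G2) ✓
  (4,6) → (φ(4),φ(6)) = (0,6) ∈ E(G2) ✓
  (4,9) → (φ(4),φ(9)) = (2,6) ∈ E(G2) ✓
  (5,7) → (φ(5),φ(7)) = (8,9) ∈ E(G2) ✓
  (5,8) → (φ(5),φ(8)) = (3,8) ∈ E(G2) ✓
  (7,8) → (φ(7),φ(8)) = (3,9) ∈ E(G2) ✓
  (7,9) → (φ(7),φ(9)) = (2,9) ∈ E(G2) ✓
  (7,10) → (φ(7),φ(10)) = (9,10) ∈ E(G2) ✓
All 17 edges of G1 map to edges of G2, and |E(G1)| = |E(G2)| = 17, so φ is a bijection on edges as well as vertices. Hence G1 ≅ G2.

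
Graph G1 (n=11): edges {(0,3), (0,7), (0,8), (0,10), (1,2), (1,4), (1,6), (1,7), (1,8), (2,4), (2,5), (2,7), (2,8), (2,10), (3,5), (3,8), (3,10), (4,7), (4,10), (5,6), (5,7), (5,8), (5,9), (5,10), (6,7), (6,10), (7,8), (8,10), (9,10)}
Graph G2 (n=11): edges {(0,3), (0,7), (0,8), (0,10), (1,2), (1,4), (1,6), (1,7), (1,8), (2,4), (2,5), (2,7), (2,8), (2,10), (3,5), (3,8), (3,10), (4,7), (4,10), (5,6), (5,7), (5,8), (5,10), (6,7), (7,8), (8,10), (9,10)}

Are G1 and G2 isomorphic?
No, not isomorphic

The graphs are NOT isomorphic.

Counting edges: G1 has 29 edge(s); G2 has 27 edge(s).
Edge count is an isomorphism invariant (a bijection on vertices induces a bijection on edges), so differing edge counts rule out isomorphism.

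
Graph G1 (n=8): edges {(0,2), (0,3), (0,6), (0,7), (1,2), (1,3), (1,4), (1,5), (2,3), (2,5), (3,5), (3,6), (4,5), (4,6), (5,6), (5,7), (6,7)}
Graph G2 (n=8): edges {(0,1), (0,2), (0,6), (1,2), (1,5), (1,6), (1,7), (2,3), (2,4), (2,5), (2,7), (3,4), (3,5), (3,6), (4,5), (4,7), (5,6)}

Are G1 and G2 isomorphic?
Yes, isomorphic

The graphs are isomorphic.
One valid mapping φ: V(G1) → V(G2): 0→6, 1→4, 2→3, 3→5, 4→7, 5→2, 6→1, 7→0

Verify φ preserves adjacency — for each edge of G1, its image is an edge of G2:
  (0,2) → (φ(0),φ(2)) = (3,6) ∈ E(G2) ✓
  (0,3) → (φ(0),φ(3)) = (5,6) ∈ E(G2) ✓
  (0,6) → (φ(0),φ(6)) = (1,6) ∈ E(G2) ✓
  (0,7) → (φ(0),φ(7)) = (0,6) ∈ E(G2) ✓
  (1,2) → (φ(1),φ(2)) = (3,4) ∈ E(G2) ✓
  (1,3) → (φ(1),φ(3)) = (4,5) ∈ E(G2) ✓
  (1,4) → (φ(1),φ(4)) = (4,7) ∈ E(G2) ✓
  (1,5) → (φ(1),φ(5)) = (2,4) ∈ E(G2) ✓
  (2,3) → (φ(2),φ(3)) = (3,5) ∈ E(G2) ✓
  (2,5) → (φ(2),φ(5)) = (2,3) ∈ E(G2) ✓
  (3,5) → (φ(3),φ(5)) = (2,5) ∈ E(G2) ✓
  (3,6) → (φ(3),φ(6)) = (1,5) ∈ E(G2) ✓
  (4,5) → (φ(4),φ(5)) = (2,7) ∈ E(G2) ✓
  (4,6) → (φ(4),φ(6)) = (1,7) ∈ E(G2) ✓
  (5,6) → (φ(5),φ(6)) = (1,2) ∈ E(G2) ✓
  (5,7) → (φ(5),φ(7)) = (0,2) ∈ E(G2) ✓
  (6,7) → (φ(6),φ(7)) = (0,1) ∈ E(G2) ✓
All 17 edges of G1 map to edges of G2, and |E(G1)| = |E(G2)| = 17, so φ is a bijection on edges as well as vertices. Hence G1 ≅ G2.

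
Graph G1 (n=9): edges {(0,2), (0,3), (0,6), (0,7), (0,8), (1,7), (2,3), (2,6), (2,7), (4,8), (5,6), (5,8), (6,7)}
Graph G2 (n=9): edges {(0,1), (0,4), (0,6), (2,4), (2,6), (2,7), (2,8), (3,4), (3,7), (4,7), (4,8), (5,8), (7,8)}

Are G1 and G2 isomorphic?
Yes, isomorphic

The graphs are isomorphic.
One valid mapping φ: V(G1) → V(G2): 0→4, 1→5, 2→7, 3→3, 4→1, 5→6, 6→2, 7→8, 8→0

Verify φ preserves adjacency — for each edge of G1, its image is an edge of G2:
  (0,2) → (φ(0),φ(2)) = (4,7) ∈ E(G2) ✓
  (0,3) → (φ(0),φ(3)) = (3,4) ∈ E(G2) ✓
  (0,6) → (φ(0),φ(6)) = (2,4) ∈ E(G2) ✓
  (0,7) → (φ(0),φ(7)) = (4,8) ∈ E(G2) ✓
  (0,8) → (φ(0),φ(8)) = (0,4) ∈ E(G2) ✓
  (1,7) → (φ(1),φ(7)) = (5,8) ∈ E(G2) ✓
  (2,3) → (φ(2),φ(3)) = (3,7) ∈ E(G2) ✓
  (2,6) → (φ(2),φ(6)) = (2,7) ∈ E(G2) ✓
  (2,7) → (φ(2),φ(7)) = (7,8) ∈ E(G2) ✓
  (4,8) → (φ(4),φ(8)) = (0,1) ∈ E(G2) ✓
  (5,6) → (φ(5),φ(6)) = (2,6) ∈ E(G2) ✓
  (5,8) → (φ(5),φ(8)) = (0,6) ∈ E(G2) ✓
  (6,7) → (φ(6),φ(7)) = (2,8) ∈ E(G2) ✓
All 13 edges of G1 map to edges of G2, and |E(G1)| = |E(G2)| = 13, so φ is a bijection on edges as well as vertices. Hence G1 ≅ G2.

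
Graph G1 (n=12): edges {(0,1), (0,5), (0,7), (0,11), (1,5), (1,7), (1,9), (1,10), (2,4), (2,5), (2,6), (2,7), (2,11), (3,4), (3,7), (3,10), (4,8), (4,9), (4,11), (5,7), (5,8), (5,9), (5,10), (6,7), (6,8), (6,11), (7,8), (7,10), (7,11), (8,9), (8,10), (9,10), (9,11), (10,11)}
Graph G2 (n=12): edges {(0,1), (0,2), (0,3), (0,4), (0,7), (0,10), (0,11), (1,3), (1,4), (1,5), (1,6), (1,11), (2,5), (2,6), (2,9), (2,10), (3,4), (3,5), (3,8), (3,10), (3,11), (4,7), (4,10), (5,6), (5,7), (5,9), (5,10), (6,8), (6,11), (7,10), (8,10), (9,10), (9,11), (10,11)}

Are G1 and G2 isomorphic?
Yes, isomorphic

The graphs are isomorphic.
One valid mapping φ: V(G1) → V(G2): 0→7, 1→4, 2→2, 3→8, 4→6, 5→0, 6→9, 7→10, 8→11, 9→1, 10→3, 11→5

Verify φ preserves adjacency — for each edge of G1, its image is an edge of G2:
  (0,1) → (φ(0),φ(1)) = (4,7) ∈ E(G2) ✓
  (0,5) → (φ(0),φ(5)) = (0,7) ∈ E(G2) ✓
  (0,7) → (φ(0),φ(7)) = (7,10) ∈ E(G2) ✓
  (0,11) → (φ(0),φ(11)) = (5,7) ∈ E(G2) ✓
  (1,5) → (φ(1),φ(5)) = (0,4) ∈ E(G2) ✓
  (1,7) → (φ(1),φ(7)) = (4,10) ∈ E(G2) ✓
  (1,9) → (φ(1),φ(9)) = (1,4) ∈ E(G2) ✓
  (1,10) → (φ(1),φ(10)) = (3,4) ∈ E(G2) ✓
  (2,4) → (φ(2),φ(4)) = (2,6) ∈ E(G2) ✓
  (2,5) → (φ(2),φ(5)) = (0,2) ∈ E(G2) ✓
  (2,6) → (φ(2),φ(6)) = (2,9) ∈ E(G2) ✓
  (2,7) → (φ(2),φ(7)) = (2,10) ∈ E(G2) ✓
  (2,11) → (φ(2),φ(11)) = (2,5) ∈ E(G2) ✓
  (3,4) → (φ(3),φ(4)) = (6,8) ∈ E(G2) ✓
  (3,7) → (φ(3),φ(7)) = (8,10) ∈ E(G2) ✓
  (3,10) → (φ(3),φ(10)) = (3,8) ∈ E(G2) ✓
  (4,8) → (φ(4),φ(8)) = (6,11) ∈ E(G2) ✓
  (4,9) → (φ(4),φ(9)) = (1,6) ∈ E(G2) ✓
  (4,11) → (φ(4),φ(11)) = (5,6) ∈ E(G2) ✓
  (5,7) → (φ(5),φ(7)) = (0,10) ∈ E(G2) ✓
  (5,8) → (φ(5),φ(8)) = (0,11) ∈ E(G2) ✓
  (5,9) → (φ(5),φ(9)) = (0,1) ∈ E(G2) ✓
  (5,10) → (φ(5),φ(10)) = (0,3) ∈ E(G2) ✓
  (6,7) → (φ(6),φ(7)) = (9,10) ∈ E(G2) ✓
  (6,8) → (φ(6),φ(8)) = (9,11) ∈ E(G2) ✓
  (6,11) → (φ(6),φ(11)) = (5,9) ∈ E(G2) ✓
  (7,8) → (φ(7),φ(8)) = (10,11) ∈ E(G2) ✓
  (7,10) → (φ(7),φ(10)) = (3,10) ∈ E(G2) ✓
  (7,11) → (φ(7),φ(11)) = (5,10) ∈ E(G2) ✓
  (8,9) → (φ(8),φ(9)) = (1,11) ∈ E(G2) ✓
  (8,10) → (φ(8),φ(10)) = (3,11) ∈ E(G2) ✓
  (9,10) → (φ(9),φ(10)) = (1,3) ∈ E(G2) ✓
  (9,11) → (φ(9),φ(11)) = (1,5) ∈ E(G2) ✓
  (10,11) → (φ(10),φ(11)) = (3,5) ∈ E(G2) ✓
All 34 edges of G1 map to edges of G2, and |E(G1)| = |E(G2)| = 34, so φ is a bijection on edges as well as vertices. Hence G1 ≅ G2.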